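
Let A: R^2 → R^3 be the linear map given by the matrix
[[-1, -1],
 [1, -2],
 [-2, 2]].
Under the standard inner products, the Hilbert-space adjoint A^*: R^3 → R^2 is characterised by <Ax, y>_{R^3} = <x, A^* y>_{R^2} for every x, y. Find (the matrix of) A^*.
A^* = A^T =
[[-1, 1, -2],
 [-1, -2, 2]]

For real matrices with standard dot products, the defining identity <Ax, y> = <x, A^* y> gives (Ax)^T y = x^T (A^*) y, i.e. x^T A^T y = x^T (A^*) y. Since this holds for all x, y, we must have A^* = A^T. Therefore
A^* =
[[-1, 1, -2],
 [-1, -2, 2]].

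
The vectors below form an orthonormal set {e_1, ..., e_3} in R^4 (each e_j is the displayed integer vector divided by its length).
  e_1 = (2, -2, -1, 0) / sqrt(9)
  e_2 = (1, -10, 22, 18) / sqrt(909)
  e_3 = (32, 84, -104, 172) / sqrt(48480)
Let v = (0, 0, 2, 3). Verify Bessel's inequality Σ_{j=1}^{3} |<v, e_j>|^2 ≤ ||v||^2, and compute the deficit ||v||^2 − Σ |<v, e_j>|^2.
Σ |<v, e_j>|^2 = 389/30; ||v||^2 = 13; deficit = 1/30

Write each e_j = u_j / sqrt(<u_j, u_j>) where u_j is the displayed integer vector. Then <v, e_j> = <v, u_j> / sqrt(<u_j, u_j>), so |<v, e_j>|^2 = <v, u_j>^2 / <u_j, u_j>.
Coefficients: <v, e_1> = -2/sqrt(9), <v, e_2> = 98/sqrt(909), <v, e_3> = 308/sqrt(48480).
Square and sum: Σ |<v, e_j>|^2 = 389/30.
Compute ||v||^2 = v·v = 13.
Deficit = 13 − 389/30 = 1/30 ≥ 0, confirming Bessel's inequality. (The deficit equals ||v − Σ <v,e_j> e_j||^2, the squared distance from v to span{e_j}.)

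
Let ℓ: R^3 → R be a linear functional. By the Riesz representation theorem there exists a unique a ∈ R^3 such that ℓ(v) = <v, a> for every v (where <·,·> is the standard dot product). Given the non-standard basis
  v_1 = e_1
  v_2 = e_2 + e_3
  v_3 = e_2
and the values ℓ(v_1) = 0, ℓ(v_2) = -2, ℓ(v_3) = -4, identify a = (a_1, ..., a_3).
a = (0, -4, 2)

Write a = (a_1, ..., a_3) in the standard basis. For each basis vector v_i, ℓ(v_i) = <v_i, a> is a linear equation in the a_j's. Collect the n equations into a matrix system V a = ℓ, where row i of V is v_i (expressed in the standard basis). Since V is invertible (lower-triangular with 1s on the diagonal, up to permutation), solve by back-substitution:
  V =
[[1, 0, 0],
 [0, 1, 1],
 [0, 1, 0]]
  V a = (0, -2, -4)
Solving gives a = (0, -4, 2).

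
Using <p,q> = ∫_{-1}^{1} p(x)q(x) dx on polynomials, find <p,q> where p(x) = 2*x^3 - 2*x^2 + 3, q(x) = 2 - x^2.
<p,q> = 122/15

Expand the product: p(x)·q(x) = -2*x^5 + 2*x^4 + 4*x^3 - 7*x^2 + 6.
∫_{-1}^{1} of each monomial x^k gives [2/(k+1) if k even, 0 if k odd]. Integrating term-by-term (or equivalently evaluating the antiderivative F(x) = -x^6/3 + 2*x^5/5 + x^4 - 7*x^3/3 + 6*x at the endpoints):
  F(1) − F(−1) = 71/15 − (-17/5) = 122/15.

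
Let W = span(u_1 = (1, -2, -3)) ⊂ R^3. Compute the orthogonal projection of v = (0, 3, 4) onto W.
proj_W(v) = (-9/7, 18/7, 27/7)

Set up U = [u_1 | ... | u_1] ∈ R^(3×1). The projector onto W = col(U) is P = U (U^T U)^(-1) U^T.
Compute U^T U =
  [14],
and U^T v = (-18).
Solve U^T U · c = U^T v for the coefficients: c = (-9/7). The projection is proj_W(v) = U c.
Check: (v - proj_W(v)) · u_1 = 0  (should be 0).
Result: proj_W(v) = (-9/7, 18/7, 27/7).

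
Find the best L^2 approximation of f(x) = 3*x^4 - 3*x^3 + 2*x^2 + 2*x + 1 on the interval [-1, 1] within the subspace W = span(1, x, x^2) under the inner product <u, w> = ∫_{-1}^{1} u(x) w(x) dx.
g(x) = 32*x^2/7 + x/5 + 26/35

The best approximation g ∈ W is the orthogonal projection of f onto W. Writing g = a_0 + a_1 x + a_2 x^2, the coefficients solve the normal equations G · a = b where
  G_{ij} = <φ_i, φ_j> and b_i = <f, φ_i>, with φ_0 = 1, φ_1 = x, φ_2 = x^2.
G =
  [2, 0, 2/3]
  [0, 2/3, 0]
  [2/3, 0, 2/5],
b = (68/15, 2/15, 244/105).
Solving gives a_0 = 26/35, a_1 = 1/5, a_2 = 32/7, so
  g(x) = 32*x^2/7 + x/5 + 26/35.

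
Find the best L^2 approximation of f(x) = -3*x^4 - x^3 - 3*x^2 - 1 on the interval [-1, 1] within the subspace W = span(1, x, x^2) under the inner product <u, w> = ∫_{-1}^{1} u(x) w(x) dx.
g(x) = -39*x^2/7 - 3*x/5 - 26/35

The best approximation g ∈ W is the orthogonal projection of f onto W. Writing g = a_0 + a_1 x + a_2 x^2, the coefficients solve the normal equations G · a = b where
  G_{ij} = <φ_i, φ_j> and b_i = <f, φ_i>, with φ_0 = 1, φ_1 = x, φ_2 = x^2.
G =
  [2, 0, 2/3]
  [0, 2/3, 0]
  [2/3, 0, 2/5],
b = (-26/5, -2/5, -286/105).
Solving gives a_0 = -26/35, a_1 = -3/5, a_2 = -39/7, so
  g(x) = -39*x^2/7 - 3*x/5 - 26/35.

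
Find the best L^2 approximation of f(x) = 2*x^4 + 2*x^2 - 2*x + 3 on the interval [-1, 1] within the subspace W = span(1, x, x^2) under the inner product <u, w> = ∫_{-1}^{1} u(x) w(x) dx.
g(x) = 26*x^2/7 - 2*x + 99/35

The best approximation g ∈ W is the orthogonal projection of f onto W. Writing g = a_0 + a_1 x + a_2 x^2, the coefficients solve the normal equations G · a = b where
  G_{ij} = <φ_i, φ_j> and b_i = <f, φ_i>, with φ_0 = 1, φ_1 = x, φ_2 = x^2.
G =
  [2, 0, 2/3]
  [0, 2/3, 0]
  [2/3, 0, 2/5],
b = (122/15, -4/3, 118/35).
Solving gives a_0 = 99/35, a_1 = -2, a_2 = 26/7, so
  g(x) = 26*x^2/7 - 2*x + 99/35.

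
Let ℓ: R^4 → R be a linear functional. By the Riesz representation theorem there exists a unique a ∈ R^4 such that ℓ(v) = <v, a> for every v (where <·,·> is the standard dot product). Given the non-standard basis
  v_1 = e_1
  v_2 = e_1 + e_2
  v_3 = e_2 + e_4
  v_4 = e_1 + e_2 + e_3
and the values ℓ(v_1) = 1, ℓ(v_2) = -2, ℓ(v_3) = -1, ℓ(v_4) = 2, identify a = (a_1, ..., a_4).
a = (1, -3, 4, 2)

Write a = (a_1, ..., a_4) in the standard basis. For each basis vector v_i, ℓ(v_i) = <v_i, a> is a linear equation in the a_j's. Collect the n equations into a matrix system V a = ℓ, where row i of V is v_i (expressed in the standard basis). Since V is invertible (lower-triangular with 1s on the diagonal, up to permutation), solve by back-substitution:
  V =
[[1, 0, 0, 0],
 [1, 1, 0, 0],
 [0, 1, 0, 1],
 [1, 1, 1, 0]]
  V a = (1, -2, -1, 2)
Solving gives a = (1, -3, 4, 2).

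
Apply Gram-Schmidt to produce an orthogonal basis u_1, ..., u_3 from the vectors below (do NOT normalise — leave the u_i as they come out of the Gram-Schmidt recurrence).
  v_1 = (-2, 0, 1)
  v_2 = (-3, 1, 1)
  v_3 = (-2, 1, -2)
Orthogonal basis:
  u_1 = (-2, 0, 1)
  u_2 = (-1/5, 1, -2/5)
  u_3 = (-5/6, -5/6, -5/3)

Apply the Gram-Schmidt recurrence
  u_1 = v_1
  u_i = v_i − Σ_{j<i} ((v_i · u_j) / (u_j · u_j)) · u_j.

Step by step this gives:
  u_1 = (-2, 0, 1)
  u_2 = (-1/5, 1, -2/5)
  u_3 = (-5/6, -5/6, -5/3)

Orthogonality check:
  u_2 · u_1 = 0 (should be 0)
  u_3 · u_1 = 0 (should be 0)
  u_3 · u_2 = 0 (should be 0)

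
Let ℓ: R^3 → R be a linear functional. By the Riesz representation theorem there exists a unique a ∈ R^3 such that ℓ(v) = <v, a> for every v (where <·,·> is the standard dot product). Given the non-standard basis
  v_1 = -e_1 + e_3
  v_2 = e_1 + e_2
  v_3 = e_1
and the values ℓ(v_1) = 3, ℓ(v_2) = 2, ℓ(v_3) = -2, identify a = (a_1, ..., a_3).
a = (-2, 4, 1)

Write a = (a_1, ..., a_3) in the standard basis. For each basis vector v_i, ℓ(v_i) = <v_i, a> is a linear equation in the a_j's. Collect the n equations into a matrix system V a = ℓ, where row i of V is v_i (expressed in the standard basis). Since V is invertible (lower-triangular with 1s on the diagonal, up to permutation), solve by back-substitution:
  V =
[[-1, 0, 1],
 [1, 1, 0],
 [1, 0, 0]]
  V a = (3, 2, -2)
Solving gives a = (-2, 4, 1).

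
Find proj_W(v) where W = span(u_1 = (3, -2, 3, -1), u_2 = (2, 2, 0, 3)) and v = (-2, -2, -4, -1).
proj_W(v) = (-614/195, -34/195, -116/65, -283/195)

Set up U = [u_1 | ... | u_2] ∈ R^(4×2). The projector onto W = col(U) is P = U (U^T U)^(-1) U^T.
Compute U^T U =
  [23, -1]
  [-1, 17],
and U^T v = (-13, -11).
Solve U^T U · c = U^T v for the coefficients: c = (-116/195, -133/195). The projection is proj_W(v) = U c.
Check: (v - proj_W(v)) · u_1 = 0  (should be 0).
Check: (v - proj_W(v)) · u_2 = 0  (should be 0).
Result: proj_W(v) = (-614/195, -34/195, -116/65, -283/195).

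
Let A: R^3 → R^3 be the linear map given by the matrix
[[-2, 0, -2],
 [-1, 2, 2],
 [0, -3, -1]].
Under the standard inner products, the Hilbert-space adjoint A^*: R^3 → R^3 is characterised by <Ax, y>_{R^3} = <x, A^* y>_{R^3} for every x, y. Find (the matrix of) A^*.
A^* = A^T =
[[-2, -1, 0],
 [0, 2, -3],
 [-2, 2, -1]]

For real matrices with standard dot products, the defining identity <Ax, y> = <x, A^* y> gives (Ax)^T y = x^T (A^*) y, i.e. x^T A^T y = x^T (A^*) y. Since this holds for all x, y, we must have A^* = A^T. Therefore
A^* =
[[-2, -1, 0],
 [0, 2, -3],
 [-2, 2, -1]].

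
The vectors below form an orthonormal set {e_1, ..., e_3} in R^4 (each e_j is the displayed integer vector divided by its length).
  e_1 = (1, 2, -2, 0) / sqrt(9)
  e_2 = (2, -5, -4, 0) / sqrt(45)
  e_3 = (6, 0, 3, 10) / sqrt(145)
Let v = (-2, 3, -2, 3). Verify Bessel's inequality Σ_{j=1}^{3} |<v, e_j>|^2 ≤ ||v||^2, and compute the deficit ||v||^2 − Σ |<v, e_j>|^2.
Σ |<v, e_j>|^2 = 313/29; ||v||^2 = 26; deficit = 441/29

Write each e_j = u_j / sqrt(<u_j, u_j>) where u_j is the displayed integer vector. Then <v, e_j> = <v, u_j> / sqrt(<u_j, u_j>), so |<v, e_j>|^2 = <v, u_j>^2 / <u_j, u_j>.
Coefficients: <v, e_1> = 8/sqrt(9), <v, e_2> = -11/sqrt(45), <v, e_3> = 12/sqrt(145).
Square and sum: Σ |<v, e_j>|^2 = 313/29.
Compute ||v||^2 = v·v = 26.
Deficit = 26 − 313/29 = 441/29 ≥ 0, confirming Bessel's inequality. (The deficit equals ||v − Σ <v,e_j> e_j||^2, the squared distance from v to span{e_j}.)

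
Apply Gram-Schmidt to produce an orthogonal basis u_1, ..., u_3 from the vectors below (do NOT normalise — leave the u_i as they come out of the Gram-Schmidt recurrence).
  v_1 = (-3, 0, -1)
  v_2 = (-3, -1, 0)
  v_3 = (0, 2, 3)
Orthogonal basis:
  u_1 = (-3, 0, -1)
  u_2 = (-3/10, -1, 9/10)
  u_3 = (-15/19, 45/19, 45/19)

Apply the Gram-Schmidt recurrence
  u_1 = v_1
  u_i = v_i − Σ_{j<i} ((v_i · u_j) / (u_j · u_j)) · u_j.

Step by step this gives:
  u_1 = (-3, 0, -1)
  u_2 = (-3/10, -1, 9/10)
  u_3 = (-15/19, 45/19, 45/19)

Orthogonality check:
  u_2 · u_1 = 0 (should be 0)
  u_3 · u_1 = 0 (should be 0)
  u_3 · u_2 = 0 (should be 0)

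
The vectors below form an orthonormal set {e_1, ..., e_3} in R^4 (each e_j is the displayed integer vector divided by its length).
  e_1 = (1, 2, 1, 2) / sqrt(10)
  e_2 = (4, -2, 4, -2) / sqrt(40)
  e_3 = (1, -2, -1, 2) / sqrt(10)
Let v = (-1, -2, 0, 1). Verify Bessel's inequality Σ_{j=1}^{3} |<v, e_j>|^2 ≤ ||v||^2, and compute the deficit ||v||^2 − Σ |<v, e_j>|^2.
Σ |<v, e_j>|^2 = 7/2; ||v||^2 = 6; deficit = 5/2

Write each e_j = u_j / sqrt(<u_j, u_j>) where u_j is the displayed integer vector. Then <v, e_j> = <v, u_j> / sqrt(<u_j, u_j>), so |<v, e_j>|^2 = <v, u_j>^2 / <u_j, u_j>.
Coefficients: <v, e_1> = -3/sqrt(10), <v, e_2> = -2/sqrt(40), <v, e_3> = 5/sqrt(10).
Square and sum: Σ |<v, e_j>|^2 = 7/2.
Compute ||v||^2 = v·v = 6.
Deficit = 6 − 7/2 = 5/2 ≥ 0, confirming Bessel's inequality. (The deficit equals ||v − Σ <v,e_j> e_j||^2, the squared distance from v to span{e_j}.)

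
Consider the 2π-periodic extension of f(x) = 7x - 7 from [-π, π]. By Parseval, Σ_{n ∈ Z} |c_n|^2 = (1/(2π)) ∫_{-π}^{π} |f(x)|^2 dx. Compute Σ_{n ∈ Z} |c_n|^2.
Σ |c_n|^2 = 49π^2/3 + 49

Expand and integrate term by term over [-π, π]:
  ∫ (7x)^2 dx = 49·(2π^3/3); ∫ 2·7·(-7)·x dx = 0 (odd integrand); ∫ (-7)^2 dx = 49·2π.
So (1/(2π)) ∫_{-π}^{π} (7x - 7)^2 dx = 49π^2/3 + 49 = 49π^2/3 + 49.
Parseval ⇒ Σ |c_n|^2 = 49π^2/3 + 49.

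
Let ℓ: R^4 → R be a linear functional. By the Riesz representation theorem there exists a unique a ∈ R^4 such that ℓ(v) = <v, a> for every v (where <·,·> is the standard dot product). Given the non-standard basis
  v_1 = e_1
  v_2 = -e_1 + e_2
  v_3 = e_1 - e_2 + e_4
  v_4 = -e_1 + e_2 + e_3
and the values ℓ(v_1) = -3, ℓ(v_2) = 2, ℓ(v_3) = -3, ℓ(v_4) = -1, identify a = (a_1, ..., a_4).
a = (-3, -1, -3, -1)

Write a = (a_1, ..., a_4) in the standard basis. For each basis vector v_i, ℓ(v_i) = <v_i, a> is a linear equation in the a_j's. Collect the n equations into a matrix system V a = ℓ, where row i of V is v_i (expressed in the standard basis). Since V is invertible (lower-triangular with 1s on the diagonal, up to permutation), solve by back-substitution:
  V =
[[1, 0, 0, 0],
 [-1, 1, 0, 0],
 [1, -1, 0, 1],
 [-1, 1, 1, 0]]
  V a = (-3, 2, -3, -1)
Solving gives a = (-3, -1, -3, -1).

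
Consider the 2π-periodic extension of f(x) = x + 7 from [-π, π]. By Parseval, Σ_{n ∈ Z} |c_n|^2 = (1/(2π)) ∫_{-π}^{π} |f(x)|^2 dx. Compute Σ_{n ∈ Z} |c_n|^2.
Σ |c_n|^2 = π^2/3 + 49

Expand and integrate term by term over [-π, π]:
  ∫ (x)^2 dx = 1·(2π^3/3); ∫ 2·1·(7)·x dx = 0 (odd integrand); ∫ 7^2 dx = 49·2π.
So (1/(2π)) ∫_{-π}^{π} (x + 7)^2 dx = 1π^2/3 + 49 = π^2/3 + 49.
Parseval ⇒ Σ |c_n|^2 = π^2/3 + 49.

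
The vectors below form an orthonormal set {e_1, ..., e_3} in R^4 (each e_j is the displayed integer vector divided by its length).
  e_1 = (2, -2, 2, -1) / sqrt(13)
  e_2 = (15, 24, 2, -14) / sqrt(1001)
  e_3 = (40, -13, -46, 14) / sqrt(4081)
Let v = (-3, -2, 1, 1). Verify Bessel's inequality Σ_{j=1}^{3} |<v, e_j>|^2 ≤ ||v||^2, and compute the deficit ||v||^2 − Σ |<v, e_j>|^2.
Σ |<v, e_j>|^2 = 794/53; ||v||^2 = 15; deficit = 1/53

Write each e_j = u_j / sqrt(<u_j, u_j>) where u_j is the displayed integer vector. Then <v, e_j> = <v, u_j> / sqrt(<u_j, u_j>), so |<v, e_j>|^2 = <v, u_j>^2 / <u_j, u_j>.
Coefficients: <v, e_1> = -1/sqrt(13), <v, e_2> = -105/sqrt(1001), <v, e_3> = -126/sqrt(4081).
Square and sum: Σ |<v, e_j>|^2 = 794/53.
Compute ||v||^2 = v·v = 15.
Deficit = 15 − 794/53 = 1/53 ≥ 0, confirming Bessel's inequality. (The deficit equals ||v − Σ <v,e_j> e_j||^2, the squared distance from v to span{e_j}.)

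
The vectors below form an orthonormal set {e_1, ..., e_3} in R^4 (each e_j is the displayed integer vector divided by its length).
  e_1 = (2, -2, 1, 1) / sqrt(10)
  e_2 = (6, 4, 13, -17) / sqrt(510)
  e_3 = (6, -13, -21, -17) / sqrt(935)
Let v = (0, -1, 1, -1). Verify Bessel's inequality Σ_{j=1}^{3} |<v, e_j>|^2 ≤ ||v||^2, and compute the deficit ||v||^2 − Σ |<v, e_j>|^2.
Σ |<v, e_j>|^2 = 299/165; ||v||^2 = 3; deficit = 196/165

Write each e_j = u_j / sqrt(<u_j, u_j>) where u_j is the displayed integer vector. Then <v, e_j> = <v, u_j> / sqrt(<u_j, u_j>), so |<v, e_j>|^2 = <v, u_j>^2 / <u_j, u_j>.
Coefficients: <v, e_1> = 2/sqrt(10), <v, e_2> = 26/sqrt(510), <v, e_3> = 9/sqrt(935).
Square and sum: Σ |<v, e_j>|^2 = 299/165.
Compute ||v||^2 = v·v = 3.
Deficit = 3 − 299/165 = 196/165 ≥ 0, confirming Bessel's inequality. (The deficit equals ||v − Σ <v,e_j> e_j||^2, the squared distance from v to span{e_j}.)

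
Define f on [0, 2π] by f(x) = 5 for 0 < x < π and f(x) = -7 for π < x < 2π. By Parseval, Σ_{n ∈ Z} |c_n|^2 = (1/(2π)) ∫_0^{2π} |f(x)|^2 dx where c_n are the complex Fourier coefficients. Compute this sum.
Σ |c_n|^2 = 37

Parseval equates the L^2 energy of f (normalised by 1/(2π)) with the ℓ^2 sum of its Fourier coefficients: (1/(2π)) ∫_0^{2π} |f|^2 = Σ |c_n|^2.
Compute the left side: (1/(2π)) [∫_0^π 5^2 dx + ∫_π^{2π} (-7)^2 dx] = (1/(2π)) · (25π + 49π) = (25 + 49)/2 = 37.
So Σ_{n ∈ Z} |c_n|^2 = 37.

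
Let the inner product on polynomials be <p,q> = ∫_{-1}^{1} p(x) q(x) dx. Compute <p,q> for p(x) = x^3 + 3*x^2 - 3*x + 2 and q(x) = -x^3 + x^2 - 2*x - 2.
<p,q> = -562/105

Expand the product: p(x)·q(x) = -x^6 - 2*x^5 + 4*x^4 - 13*x^3 + 2*x^2 + 2*x - 4.
∫_{-1}^{1} of each monomial x^k gives [2/(k+1) if k even, 0 if k odd]. Integrating term-by-term (or equivalently evaluating the antiderivative F(x) = -x^7/7 - x^6/3 + 4*x^5/5 - 13*x^4/4 + 2*x^3/3 + x^2 - 4*x at the endpoints):
  F(1) − F(−1) = -2209/420 − (13/140) = -562/105.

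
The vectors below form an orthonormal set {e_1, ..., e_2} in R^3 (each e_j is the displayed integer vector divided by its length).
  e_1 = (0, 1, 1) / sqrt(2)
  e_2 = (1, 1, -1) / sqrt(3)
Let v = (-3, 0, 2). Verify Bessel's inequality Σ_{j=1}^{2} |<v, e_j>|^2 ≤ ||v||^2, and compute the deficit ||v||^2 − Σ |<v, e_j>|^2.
Σ |<v, e_j>|^2 = 31/3; ||v||^2 = 13; deficit = 8/3

Write each e_j = u_j / sqrt(<u_j, u_j>) where u_j is the displayed integer vector. Then <v, e_j> = <v, u_j> / sqrt(<u_j, u_j>), so |<v, e_j>|^2 = <v, u_j>^2 / <u_j, u_j>.
Coefficients: <v, e_1> = 2/sqrt(2), <v, e_2> = -5/sqrt(3).
Square and sum: Σ |<v, e_j>|^2 = 31/3.
Compute ||v||^2 = v·v = 13.
Deficit = 13 − 31/3 = 8/3 ≥ 0, confirming Bessel's inequality. (The deficit equals ||v − Σ <v,e_j> e_j||^2, the squared distance from v to span{e_j}.)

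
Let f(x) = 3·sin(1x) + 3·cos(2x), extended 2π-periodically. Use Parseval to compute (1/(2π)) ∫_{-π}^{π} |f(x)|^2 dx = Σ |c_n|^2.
Σ |c_n|^2 = 9

Expand |f|^2 and use orthogonality of {sin(nx), cos(mx)} on [-π, π]:
  ∫_{-π}^{π} sin(nx)^2 dx = π, ∫ cos(mx)^2 dx = π, and cross terms integrate to 0.
So ∫_{-π}^{π} f(x)^2 dx = 3^2 · π + 3^2 · π = (9 + 9)π.
Divide by 2π: (9 + 9)/2 = 9.
By Parseval, this equals Σ |c_n|^2.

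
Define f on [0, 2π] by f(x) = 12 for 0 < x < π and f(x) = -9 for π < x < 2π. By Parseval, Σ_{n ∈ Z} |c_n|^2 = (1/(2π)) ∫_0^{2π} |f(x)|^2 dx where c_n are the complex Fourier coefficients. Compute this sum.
Σ |c_n|^2 = 225/2

Parseval equates the L^2 energy of f (normalised by 1/(2π)) with the ℓ^2 sum of its Fourier coefficients: (1/(2π)) ∫_0^{2π} |f|^2 = Σ |c_n|^2.
Compute the left side: (1/(2π)) [∫_0^π 12^2 dx + ∫_π^{2π} (-9)^2 dx] = (1/(2π)) · (144π + 81π) = (144 + 81)/2 = 225/2.
So Σ_{n ∈ Z} |c_n|^2 = 225/2.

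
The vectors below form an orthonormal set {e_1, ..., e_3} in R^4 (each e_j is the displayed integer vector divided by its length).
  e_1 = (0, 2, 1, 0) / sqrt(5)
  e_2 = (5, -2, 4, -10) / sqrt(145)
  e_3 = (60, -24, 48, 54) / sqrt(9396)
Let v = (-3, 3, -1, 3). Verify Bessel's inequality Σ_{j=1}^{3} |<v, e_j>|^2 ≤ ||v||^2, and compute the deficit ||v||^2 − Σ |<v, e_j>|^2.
Σ |<v, e_j>|^2 = 251/9; ||v||^2 = 28; deficit = 1/9

Write each e_j = u_j / sqrt(<u_j, u_j>) where u_j is the displayed integer vector. Then <v, e_j> = <v, u_j> / sqrt(<u_j, u_j>), so |<v, e_j>|^2 = <v, u_j>^2 / <u_j, u_j>.
Coefficients: <v, e_1> = 5/sqrt(5), <v, e_2> = -55/sqrt(145), <v, e_3> = -138/sqrt(9396).
Square and sum: Σ |<v, e_j>|^2 = 251/9.
Compute ||v||^2 = v·v = 28.
Deficit = 28 − 251/9 = 1/9 ≥ 0, confirming Bessel's inequality. (The deficit equals ||v − Σ <v,e_j> e_j||^2, the squared distance from v to span{e_j}.)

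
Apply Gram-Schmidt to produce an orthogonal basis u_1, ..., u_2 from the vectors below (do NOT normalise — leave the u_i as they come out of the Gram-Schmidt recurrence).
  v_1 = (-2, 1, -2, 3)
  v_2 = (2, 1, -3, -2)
Orthogonal basis:
  u_1 = (-2, 1, -2, 3)
  u_2 = (5/3, 7/6, -10/3, -3/2)

Apply the Gram-Schmidt recurrence
  u_1 = v_1
  u_i = v_i − Σ_{j<i} ((v_i · u_j) / (u_j · u_j)) · u_j.

Step by step this gives:
  u_1 = (-2, 1, -2, 3)
  u_2 = (5/3, 7/6, -10/3, -3/2)

Orthogonality check:
  u_2 · u_1 = 0 (should be 0)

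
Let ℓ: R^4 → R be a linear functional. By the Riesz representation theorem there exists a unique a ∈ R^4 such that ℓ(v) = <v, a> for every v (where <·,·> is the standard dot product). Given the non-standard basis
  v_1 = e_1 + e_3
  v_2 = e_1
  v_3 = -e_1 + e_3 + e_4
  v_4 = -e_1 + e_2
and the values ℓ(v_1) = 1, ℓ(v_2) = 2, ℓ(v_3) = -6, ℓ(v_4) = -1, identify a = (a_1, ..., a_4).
a = (2, 1, -1, -3)

Write a = (a_1, ..., a_4) in the standard basis. For each basis vector v_i, ℓ(v_i) = <v_i, a> is a linear equation in the a_j's. Collect the n equations into a matrix system V a = ℓ, where row i of V is v_i (expressed in the standard basis). Since V is invertible (lower-triangular with 1s on the diagonal, up to permutation), solve by back-substitution:
  V =
[[1, 0, 1, 0],
 [1, 0, 0, 0],
 [-1, 0, 1, 1],
 [-1, 1, 0, 0]]
  V a = (1, 2, -6, -1)
Solving gives a = (2, 1, -1, -3).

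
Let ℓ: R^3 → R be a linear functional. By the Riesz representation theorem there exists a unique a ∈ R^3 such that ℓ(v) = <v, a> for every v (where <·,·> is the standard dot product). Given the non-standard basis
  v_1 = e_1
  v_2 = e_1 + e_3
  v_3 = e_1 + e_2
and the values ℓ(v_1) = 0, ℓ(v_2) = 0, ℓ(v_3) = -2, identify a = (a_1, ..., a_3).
a = (0, -2, 0)

Write a = (a_1, ..., a_3) in the standard basis. For each basis vector v_i, ℓ(v_i) = <v_i, a> is a linear equation in the a_j's. Collect the n equations into a matrix system V a = ℓ, where row i of V is v_i (expressed in the standard basis). Since V is invertible (lower-triangular with 1s on the diagonal, up to permutation), solve by back-substitution:
  V =
[[1, 0, 0],
 [1, 0, 1],
 [1, 1, 0]]
  V a = (0, 0, -2)
Solving gives a = (0, -2, 0).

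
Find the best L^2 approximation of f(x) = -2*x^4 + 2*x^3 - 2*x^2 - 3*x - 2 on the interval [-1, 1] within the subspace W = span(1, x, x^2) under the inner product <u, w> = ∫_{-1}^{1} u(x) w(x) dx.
g(x) = -26*x^2/7 - 9*x/5 - 64/35

The best approximation g ∈ W is the orthogonal projection of f onto W. Writing g = a_0 + a_1 x + a_2 x^2, the coefficients solve the normal equations G · a = b where
  G_{ij} = <φ_i, φ_j> and b_i = <f, φ_i>, with φ_0 = 1, φ_1 = x, φ_2 = x^2.
G =
  [2, 0, 2/3]
  [0, 2/3, 0]
  [2/3, 0, 2/5],
b = (-92/15, -6/5, -284/105).
Solving gives a_0 = -64/35, a_1 = -9/5, a_2 = -26/7, so
  g(x) = -26*x^2/7 - 9*x/5 - 64/35.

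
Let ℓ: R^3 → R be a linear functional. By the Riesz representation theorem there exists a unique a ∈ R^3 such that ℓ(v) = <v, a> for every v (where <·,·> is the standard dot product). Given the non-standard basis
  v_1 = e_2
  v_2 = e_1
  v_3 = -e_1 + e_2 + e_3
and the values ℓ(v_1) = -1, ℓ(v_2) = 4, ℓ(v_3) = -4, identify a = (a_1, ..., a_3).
a = (4, -1, 1)

Write a = (a_1, ..., a_3) in the standard basis. For each basis vector v_i, ℓ(v_i) = <v_i, a> is a linear equation in the a_j's. Collect the n equations into a matrix system V a = ℓ, where row i of V is v_i (expressed in the standard basis). Since V is invertible (lower-triangular with 1s on the diagonal, up to permutation), solve by back-substitution:
  V =
[[0, 1, 0],
 [1, 0, 0],
 [-1, 1, 1]]
  V a = (-1, 4, -4)
Solving gives a = (4, -1, 1).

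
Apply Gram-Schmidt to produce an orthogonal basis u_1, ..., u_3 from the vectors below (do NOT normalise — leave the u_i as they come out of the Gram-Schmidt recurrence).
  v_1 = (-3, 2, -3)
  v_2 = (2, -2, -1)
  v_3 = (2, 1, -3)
Orthogonal basis:
  u_1 = (-3, 2, -3)
  u_2 = (23/22, -15/11, -43/22)
  u_3 = (248/149, 279/149, -62/149)

Apply the Gram-Schmidt recurrence
  u_1 = v_1
  u_i = v_i − Σ_{j<i} ((v_i · u_j) / (u_j · u_j)) · u_j.

Step by step this gives:
  u_1 = (-3, 2, -3)
  u_2 = (23/22, -15/11, -43/22)
  u_3 = (248/149, 279/149, -62/149)

Orthogonality check:
  u_2 · u_1 = 0 (should be 0)
  u_3 · u_1 = 0 (should be 0)
  u_3 · u_2 = 0 (should be 0)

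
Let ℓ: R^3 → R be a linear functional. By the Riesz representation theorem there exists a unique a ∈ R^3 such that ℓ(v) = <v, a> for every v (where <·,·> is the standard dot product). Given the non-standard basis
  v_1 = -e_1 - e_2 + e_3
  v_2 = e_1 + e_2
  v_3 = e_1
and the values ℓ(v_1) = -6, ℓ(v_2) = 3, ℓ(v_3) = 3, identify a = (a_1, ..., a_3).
a = (3, 0, -3)

Write a = (a_1, ..., a_3) in the standard basis. For each basis vector v_i, ℓ(v_i) = <v_i, a> is a linear equation in the a_j's. Collect the n equations into a matrix system V a = ℓ, where row i of V is v_i (expressed in the standard basis). Since V is invertible (lower-triangular with 1s on the diagonal, up to permutation), solve by back-substitution:
  V =
[[-1, -1, 1],
 [1, 1, 0],
 [1, 0, 0]]
  V a = (-6, 3, 3)
Solving gives a = (3, 0, -3).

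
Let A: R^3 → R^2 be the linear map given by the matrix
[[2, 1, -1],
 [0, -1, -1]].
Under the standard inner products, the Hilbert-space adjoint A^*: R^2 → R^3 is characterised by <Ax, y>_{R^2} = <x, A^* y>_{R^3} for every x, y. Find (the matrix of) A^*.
A^* = A^T =
[[2, 0],
 [1, -1],
 [-1, -1]]

For real matrices with standard dot products, the defining identity <Ax, y> = <x, A^* y> gives (Ax)^T y = x^T (A^*) y, i.e. x^T A^T y = x^T (A^*) y. Since this holds for all x, y, we must have A^* = A^T. Therefore
A^* =
[[2, 0],
 [1, -1],
 [-1, -1]].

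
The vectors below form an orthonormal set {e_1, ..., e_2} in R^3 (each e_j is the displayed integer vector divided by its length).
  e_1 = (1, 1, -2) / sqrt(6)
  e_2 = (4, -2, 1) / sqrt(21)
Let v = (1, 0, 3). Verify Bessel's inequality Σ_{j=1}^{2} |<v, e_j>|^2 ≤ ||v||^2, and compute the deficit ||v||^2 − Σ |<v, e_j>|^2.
Σ |<v, e_j>|^2 = 13/2; ||v||^2 = 10; deficit = 7/2

Write each e_j = u_j / sqrt(<u_j, u_j>) where u_j is the displayed integer vector. Then <v, e_j> = <v, u_j> / sqrt(<u_j, u_j>), so |<v, e_j>|^2 = <v, u_j>^2 / <u_j, u_j>.
Coefficients: <v, e_1> = -5/sqrt(6), <v, e_2> = 7/sqrt(21).
Square and sum: Σ |<v, e_j>|^2 = 13/2.
Compute ||v||^2 = v·v = 10.
Deficit = 10 − 13/2 = 7/2 ≥ 0, confirming Bessel's inequality. (The deficit equals ||v − Σ <v,e_j> e_j||^2, the squared distance from v to span{e_j}.)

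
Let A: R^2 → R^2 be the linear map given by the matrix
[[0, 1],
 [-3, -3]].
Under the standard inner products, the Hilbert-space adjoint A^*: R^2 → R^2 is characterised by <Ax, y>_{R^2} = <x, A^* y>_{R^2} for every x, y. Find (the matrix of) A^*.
A^* = A^T =
[[0, -3],
 [1, -3]]

For real matrices with standard dot products, the defining identity <Ax, y> = <x, A^* y> gives (Ax)^T y = x^T (A^*) y, i.e. x^T A^T y = x^T (A^*) y. Since this holds for all x, y, we must have A^* = A^T. Therefore
A^* =
[[0, -3],
 [1, -3]].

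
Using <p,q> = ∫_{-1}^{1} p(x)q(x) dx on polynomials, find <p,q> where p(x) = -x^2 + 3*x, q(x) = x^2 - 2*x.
<p,q> = -22/5

Expand the product: p(x)·q(x) = -x^4 + 5*x^3 - 6*x^2.
∫_{-1}^{1} of each monomial x^k gives [2/(k+1) if k even, 0 if k odd]. Integrating term-by-term (or equivalently evaluating the antiderivative F(x) = -x^5/5 + 5*x^4/4 - 2*x^3 at the endpoints):
  F(1) − F(−1) = -19/20 − (69/20) = -22/5.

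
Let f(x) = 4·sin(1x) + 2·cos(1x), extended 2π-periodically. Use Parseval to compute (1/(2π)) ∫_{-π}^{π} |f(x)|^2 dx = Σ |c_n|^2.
Σ |c_n|^2 = 10

Expand |f|^2 and use orthogonality of {sin(nx), cos(mx)} on [-π, π]:
  ∫_{-π}^{π} sin(nx)^2 dx = π, ∫ cos(mx)^2 dx = π, and cross terms integrate to 0.
So ∫_{-π}^{π} f(x)^2 dx = 4^2 · π + 2^2 · π = (16 + 4)π.
Divide by 2π: (16 + 4)/2 = 10.
By Parseval, this equals Σ |c_n|^2.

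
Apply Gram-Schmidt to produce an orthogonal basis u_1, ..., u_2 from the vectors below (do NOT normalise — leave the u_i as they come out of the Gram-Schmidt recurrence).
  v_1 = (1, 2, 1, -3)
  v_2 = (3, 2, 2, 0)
Orthogonal basis:
  u_1 = (1, 2, 1, -3)
  u_2 = (12/5, 4/5, 7/5, 9/5)

Apply the Gram-Schmidt recurrence
  u_1 = v_1
  u_i = v_i − Σ_{j<i} ((v_i · u_j) / (u_j · u_j)) · u_j.

Step by step this gives:
  u_1 = (1, 2, 1, -3)
  u_2 = (12/5, 4/5, 7/5, 9/5)

Orthogonality check:
  u_2 · u_1 = 0 (should be 0)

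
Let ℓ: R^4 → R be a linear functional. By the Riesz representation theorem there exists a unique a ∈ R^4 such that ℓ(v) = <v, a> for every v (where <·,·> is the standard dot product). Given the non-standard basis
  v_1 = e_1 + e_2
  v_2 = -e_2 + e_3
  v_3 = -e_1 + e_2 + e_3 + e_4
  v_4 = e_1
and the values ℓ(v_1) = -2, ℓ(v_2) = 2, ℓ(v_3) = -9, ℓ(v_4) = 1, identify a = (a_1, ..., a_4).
a = (1, -3, -1, -4)

Write a = (a_1, ..., a_4) in the standard basis. For each basis vector v_i, ℓ(v_i) = <v_i, a> is a linear equation in the a_j's. Collect the n equations into a matrix system V a = ℓ, where row i of V is v_i (expressed in the standard basis). Since V is invertible (lower-triangular with 1s on the diagonal, up to permutation), solve by back-substitution:
  V =
[[1, 1, 0, 0],
 [0, -1, 1, 0],
 [-1, 1, 1, 1],
 [1, 0, 0, 0]]
  V a = (-2, 2, -9, 1)
Solving gives a = (1, -3, -1, -4).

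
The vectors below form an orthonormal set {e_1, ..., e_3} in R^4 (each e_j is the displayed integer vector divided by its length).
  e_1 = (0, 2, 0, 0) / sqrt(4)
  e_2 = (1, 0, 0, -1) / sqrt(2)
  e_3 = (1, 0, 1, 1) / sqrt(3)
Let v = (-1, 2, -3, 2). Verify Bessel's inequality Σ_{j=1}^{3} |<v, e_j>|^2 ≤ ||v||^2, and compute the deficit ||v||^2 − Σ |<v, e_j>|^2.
Σ |<v, e_j>|^2 = 59/6; ||v||^2 = 18; deficit = 49/6

Write each e_j = u_j / sqrt(<u_j, u_j>) where u_j is the displayed integer vector. Then <v, e_j> = <v, u_j> / sqrt(<u_j, u_j>), so |<v, e_j>|^2 = <v, u_j>^2 / <u_j, u_j>.
Coefficients: <v, e_1> = 4/sqrt(4), <v, e_2> = -3/sqrt(2), <v, e_3> = -2/sqrt(3).
Square and sum: Σ |<v, e_j>|^2 = 59/6.
Compute ||v||^2 = v·v = 18.
Deficit = 18 − 59/6 = 49/6 ≥ 0, confirming Bessel's inequality. (The deficit equals ||v − Σ <v,e_j> e_j||^2, the squared distance from v to span{e_j}.)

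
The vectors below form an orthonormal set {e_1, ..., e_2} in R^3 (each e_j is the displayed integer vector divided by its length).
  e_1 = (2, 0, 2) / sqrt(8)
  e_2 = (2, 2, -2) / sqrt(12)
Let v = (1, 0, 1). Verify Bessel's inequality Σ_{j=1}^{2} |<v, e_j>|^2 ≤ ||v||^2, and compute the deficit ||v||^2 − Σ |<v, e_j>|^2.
Σ |<v, e_j>|^2 = 2; ||v||^2 = 2; deficit = 0

Write each e_j = u_j / sqrt(<u_j, u_j>) where u_j is the displayed integer vector. Then <v, e_j> = <v, u_j> / sqrt(<u_j, u_j>), so |<v, e_j>|^2 = <v, u_j>^2 / <u_j, u_j>.
Coefficients: <v, e_1> = 4/sqrt(8), <v, e_2> = 0/sqrt(12).
Square and sum: Σ |<v, e_j>|^2 = 2.
Compute ||v||^2 = v·v = 2.
Deficit = 2 − 2 = 0 ≥ 0, confirming Bessel's inequality. (The deficit equals ||v − Σ <v,e_j> e_j||^2, the squared distance from v to span{e_j}.)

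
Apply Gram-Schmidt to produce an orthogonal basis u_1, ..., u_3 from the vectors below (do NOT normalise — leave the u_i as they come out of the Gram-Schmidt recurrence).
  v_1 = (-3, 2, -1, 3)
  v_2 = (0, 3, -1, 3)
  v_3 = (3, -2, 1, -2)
Orthogonal basis:
  u_1 = (-3, 2, -1, 3)
  u_2 = (48/23, 37/23, -7/23, 21/23)
  u_3 = (27/181, -81/181, 30/181, 91/181)

Apply the Gram-Schmidt recurrence
  u_1 = v_1
  u_i = v_i − Σ_{j<i} ((v_i · u_j) / (u_j · u_j)) · u_j.

Step by step this gives:
  u_1 = (-3, 2, -1, 3)
  u_2 = (48/23, 37/23, -7/23, 21/23)
  u_3 = (27/181, -81/181, 30/181, 91/181)

Orthogonality check:
  u_2 · u_1 = 0 (should be 0)
  u_3 · u_1 = 0 (should be 0)
  u_3 · u_2 = 0 (should be 0)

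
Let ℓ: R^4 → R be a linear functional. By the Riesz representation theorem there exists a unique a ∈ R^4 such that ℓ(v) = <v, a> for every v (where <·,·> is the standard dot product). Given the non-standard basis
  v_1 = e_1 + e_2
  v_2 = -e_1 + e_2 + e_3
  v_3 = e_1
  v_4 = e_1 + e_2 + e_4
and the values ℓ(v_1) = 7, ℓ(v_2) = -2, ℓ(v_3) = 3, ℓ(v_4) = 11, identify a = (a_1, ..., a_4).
a = (3, 4, -3, 4)

Write a = (a_1, ..., a_4) in the standard basis. For each basis vector v_i, ℓ(v_i) = <v_i, a> is a linear equation in the a_j's. Collect the n equations into a matrix system V a = ℓ, where row i of V is v_i (expressed in the standard basis). Since V is invertible (lower-triangular with 1s on the diagonal, up to permutation), solve by back-substitution:
  V =
[[1, 1, 0, 0],
 [-1, 1, 1, 0],
 [1, 0, 0, 0],
 [1, 1, 0, 1]]
  V a = (7, -2, 3, 11)
Solving gives a = (3, 4, -3, 4).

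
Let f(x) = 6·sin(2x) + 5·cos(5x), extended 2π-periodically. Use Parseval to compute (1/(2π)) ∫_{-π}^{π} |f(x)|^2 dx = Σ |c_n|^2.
Σ |c_n|^2 = 61/2

Expand |f|^2 and use orthogonality of {sin(nx), cos(mx)} on [-π, π]:
  ∫_{-π}^{π} sin(nx)^2 dx = π, ∫ cos(mx)^2 dx = π, and cross terms integrate to 0.
So ∫_{-π}^{π} f(x)^2 dx = 6^2 · π + 5^2 · π = (36 + 25)π.
Divide by 2π: (36 + 25)/2 = 61/2.
By Parseval, this equals Σ |c_n|^2.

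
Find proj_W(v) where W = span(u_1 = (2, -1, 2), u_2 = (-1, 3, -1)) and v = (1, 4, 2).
proj_W(v) = (3/2, 4, 3/2)

Set up U = [u_1 | ... | u_2] ∈ R^(3×2). The projector onto W = col(U) is P = U (U^T U)^(-1) U^T.
Compute U^T U =
  [9, -7]
  [-7, 11],
and U^T v = (2, 9).
Solve U^T U · c = U^T v for the coefficients: c = (17/10, 19/10). The projection is proj_W(v) = U c.
Check: (v - proj_W(v)) · u_1 = 0  (should be 0).
Check: (v - proj_W(v)) · u_2 = 0  (should be 0).
Result: proj_W(v) = (3/2, 4, 3/2).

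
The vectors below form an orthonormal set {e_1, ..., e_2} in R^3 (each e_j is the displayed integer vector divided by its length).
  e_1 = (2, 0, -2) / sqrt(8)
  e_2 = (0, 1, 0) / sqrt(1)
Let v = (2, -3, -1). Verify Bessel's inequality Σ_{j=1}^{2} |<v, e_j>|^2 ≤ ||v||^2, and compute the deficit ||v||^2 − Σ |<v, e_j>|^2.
Σ |<v, e_j>|^2 = 27/2; ||v||^2 = 14; deficit = 1/2

Write each e_j = u_j / sqrt(<u_j, u_j>) where u_j is the displayed integer vector. Then <v, e_j> = <v, u_j> / sqrt(<u_j, u_j>), so |<v, e_j>|^2 = <v, u_j>^2 / <u_j, u_j>.
Coefficients: <v, e_1> = 6/sqrt(8), <v, e_2> = -3/sqrt(1).
Square and sum: Σ |<v, e_j>|^2 = 27/2.
Compute ||v||^2 = v·v = 14.
Deficit = 14 − 27/2 = 1/2 ≥ 0, confirming Bessel's inequality. (The deficit equals ||v − Σ <v,e_j> e_j||^2, the squared distance from v to span{e_j}.)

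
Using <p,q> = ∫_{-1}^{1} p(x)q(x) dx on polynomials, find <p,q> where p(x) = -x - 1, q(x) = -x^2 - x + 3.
<p,q> = -14/3

Expand the product: p(x)·q(x) = x^3 + 2*x^2 - 2*x - 3.
∫_{-1}^{1} of each monomial x^k gives [2/(k+1) if k even, 0 if k odd]. Integrating term-by-term (or equivalently evaluating the antiderivative F(x) = x^4/4 + 2*x^3/3 - x^2 - 3*x at the endpoints):
  F(1) − F(−1) = -37/12 − (19/12) = -14/3.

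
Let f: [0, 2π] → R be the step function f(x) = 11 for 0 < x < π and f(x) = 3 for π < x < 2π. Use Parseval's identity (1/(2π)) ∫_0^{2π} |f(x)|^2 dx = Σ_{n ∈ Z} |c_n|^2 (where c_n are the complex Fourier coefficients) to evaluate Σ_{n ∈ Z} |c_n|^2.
Σ |c_n|^2 = 65

Parseval equates the L^2 energy of f (normalised by 1/(2π)) with the ℓ^2 sum of its Fourier coefficients: (1/(2π)) ∫_0^{2π} |f|^2 = Σ |c_n|^2.
Compute the left side: (1/(2π)) [∫_0^π 11^2 dx + ∫_π^{2π} 3^2 dx] = (1/(2π)) · (121π + 9π) = (121 + 9)/2 = 65.
So Σ_{n ∈ Z} |c_n|^2 = 65.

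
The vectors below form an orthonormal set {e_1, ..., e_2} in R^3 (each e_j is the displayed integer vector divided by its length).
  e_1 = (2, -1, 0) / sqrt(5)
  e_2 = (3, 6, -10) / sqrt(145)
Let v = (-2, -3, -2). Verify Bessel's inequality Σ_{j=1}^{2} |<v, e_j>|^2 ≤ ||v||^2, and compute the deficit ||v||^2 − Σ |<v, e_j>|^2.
Σ |<v, e_j>|^2 = 9/29; ||v||^2 = 17; deficit = 484/29

Write each e_j = u_j / sqrt(<u_j, u_j>) where u_j is the displayed integer vector. Then <v, e_j> = <v, u_j> / sqrt(<u_j, u_j>), so |<v, e_j>|^2 = <v, u_j>^2 / <u_j, u_j>.
Coefficients: <v, e_1> = -1/sqrt(5), <v, e_2> = -4/sqrt(145).
Square and sum: Σ |<v, e_j>|^2 = 9/29.
Compute ||v||^2 = v·v = 17.
Deficit = 17 − 9/29 = 484/29 ≥ 0, confirming Bessel's inequality. (The deficit equals ||v − Σ <v,e_j> e_j||^2, the squared distance from v to span{e_j}.)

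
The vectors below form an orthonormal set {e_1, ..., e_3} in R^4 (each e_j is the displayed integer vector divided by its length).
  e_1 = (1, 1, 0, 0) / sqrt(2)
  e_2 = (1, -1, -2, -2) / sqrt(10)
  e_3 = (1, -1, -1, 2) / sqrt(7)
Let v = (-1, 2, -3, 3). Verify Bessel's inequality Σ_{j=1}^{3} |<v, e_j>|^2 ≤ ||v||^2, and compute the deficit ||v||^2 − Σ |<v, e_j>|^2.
Σ |<v, e_j>|^2 = 229/35; ||v||^2 = 23; deficit = 576/35

Write each e_j = u_j / sqrt(<u_j, u_j>) where u_j is the displayed integer vector. Then <v, e_j> = <v, u_j> / sqrt(<u_j, u_j>), so |<v, e_j>|^2 = <v, u_j>^2 / <u_j, u_j>.
Coefficients: <v, e_1> = 1/sqrt(2), <v, e_2> = -3/sqrt(10), <v, e_3> = 6/sqrt(7).
Square and sum: Σ |<v, e_j>|^2 = 229/35.
Compute ||v||^2 = v·v = 23.
Deficit = 23 − 229/35 = 576/35 ≥ 0, confirming Bessel's inequality. (The deficit equals ||v − Σ <v,e_j> e_j||^2, the squared distance from v to span{e_j}.)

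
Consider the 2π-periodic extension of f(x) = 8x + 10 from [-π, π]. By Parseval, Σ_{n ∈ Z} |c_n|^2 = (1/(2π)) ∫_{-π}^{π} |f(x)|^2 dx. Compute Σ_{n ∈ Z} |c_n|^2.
Σ |c_n|^2 = 64π^2/3 + 100

Expand and integrate term by term over [-π, π]:
  ∫ (8x)^2 dx = 64·(2π^3/3); ∫ 2·8·(10)·x dx = 0 (odd integrand); ∫ 10^2 dx = 100·2π.
So (1/(2π)) ∫_{-π}^{π} (8x + 10)^2 dx = 64π^2/3 + 100 = 64π^2/3 + 100.
Parseval ⇒ Σ |c_n|^2 = 64π^2/3 + 100.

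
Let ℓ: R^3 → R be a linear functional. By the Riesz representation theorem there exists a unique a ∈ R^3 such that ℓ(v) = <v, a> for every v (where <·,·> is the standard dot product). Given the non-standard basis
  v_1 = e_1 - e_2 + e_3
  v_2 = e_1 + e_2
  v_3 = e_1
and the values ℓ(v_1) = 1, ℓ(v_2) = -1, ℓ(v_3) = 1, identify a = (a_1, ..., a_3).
a = (1, -2, -2)

Write a = (a_1, ..., a_3) in the standard basis. For each basis vector v_i, ℓ(v_i) = <v_i, a> is a linear equation in the a_j's. Collect the n equations into a matrix system V a = ℓ, where row i of V is v_i (expressed in the standard basis). Since V is invertible (lower-triangular with 1s on the diagonal, up to permutation), solve by back-substitution:
  V =
[[1, -1, 1],
 [1, 1, 0],
 [1, 0, 0]]
  V a = (1, -1, 1)
Solving gives a = (1, -2, -2).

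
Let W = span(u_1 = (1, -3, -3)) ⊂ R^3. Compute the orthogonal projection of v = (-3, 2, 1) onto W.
proj_W(v) = (-12/19, 36/19, 36/19)

Set up U = [u_1 | ... | u_1] ∈ R^(3×1). The projector onto W = col(U) is P = U (U^T U)^(-1) U^T.
Compute U^T U =
  [19],
and U^T v = (-12).
Solve U^T U · c = U^T v for the coefficients: c = (-12/19). The projection is proj_W(v) = U c.
Check: (v - proj_W(v)) · u_1 = 0  (should be 0).
Result: proj_W(v) = (-12/19, 36/19, 36/19).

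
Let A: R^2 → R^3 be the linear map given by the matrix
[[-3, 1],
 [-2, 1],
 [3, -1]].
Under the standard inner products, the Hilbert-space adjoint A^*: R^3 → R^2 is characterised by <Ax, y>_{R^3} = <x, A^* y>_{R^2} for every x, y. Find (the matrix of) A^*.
A^* = A^T =
[[-3, -2, 3],
 [1, 1, -1]]

For real matrices with standard dot products, the defining identity <Ax, y> = <x, A^* y> gives (Ax)^T y = x^T (A^*) y, i.e. x^T A^T y = x^T (A^*) y. Since this holds for all x, y, we must have A^* = A^T. Therefore
A^* =
[[-3, -2, 3],
 [1, 1, -1]].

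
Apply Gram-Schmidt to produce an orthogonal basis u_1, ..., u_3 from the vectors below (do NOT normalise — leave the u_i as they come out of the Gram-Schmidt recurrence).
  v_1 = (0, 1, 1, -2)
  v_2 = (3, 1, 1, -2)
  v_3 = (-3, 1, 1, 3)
Orthogonal basis:
  u_1 = (0, 1, 1, -2)
  u_2 = (3, 0, 0, 0)
  u_3 = (0, 5/3, 5/3, 5/3)

Apply the Gram-Schmidt recurrence
  u_1 = v_1
  u_i = v_i − Σ_{j<i} ((v_i · u_j) / (u_j · u_j)) · u_j.

Step by step this gives:
  u_1 = (0, 1, 1, -2)
  u_2 = (3, 0, 0, 0)
  u_3 = (0, 5/3, 5/3, 5/3)

Orthogonality check:
  u_2 · u_1 = 0 (should be 0)
  u_3 · u_1 = 0 (should be 0)
  u_3 · u_2 = 0 (should be 0)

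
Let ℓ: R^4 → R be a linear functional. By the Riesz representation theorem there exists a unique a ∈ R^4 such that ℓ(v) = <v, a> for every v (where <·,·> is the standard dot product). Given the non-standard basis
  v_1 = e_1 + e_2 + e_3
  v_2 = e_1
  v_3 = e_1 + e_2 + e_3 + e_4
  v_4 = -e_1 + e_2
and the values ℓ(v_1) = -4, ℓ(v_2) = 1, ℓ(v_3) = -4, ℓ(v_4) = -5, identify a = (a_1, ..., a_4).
a = (1, -4, -1, 0)

Write a = (a_1, ..., a_4) in the standard basis. For each basis vector v_i, ℓ(v_i) = <v_i, a> is a linear equation in the a_j's. Collect the n equations into a matrix system V a = ℓ, where row i of V is v_i (expressed in the standard basis). Since V is invertible (lower-triangular with 1s on the diagonal, up to permutation), solve by back-substitution:
  V =
[[1, 1, 1, 0],
 [1, 0, 0, 0],
 [1, 1, 1, 1],
 [-1, 1, 0, 0]]
  V a = (-4, 1, -4, -5)
Solving gives a = (1, -4, -1, 0).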